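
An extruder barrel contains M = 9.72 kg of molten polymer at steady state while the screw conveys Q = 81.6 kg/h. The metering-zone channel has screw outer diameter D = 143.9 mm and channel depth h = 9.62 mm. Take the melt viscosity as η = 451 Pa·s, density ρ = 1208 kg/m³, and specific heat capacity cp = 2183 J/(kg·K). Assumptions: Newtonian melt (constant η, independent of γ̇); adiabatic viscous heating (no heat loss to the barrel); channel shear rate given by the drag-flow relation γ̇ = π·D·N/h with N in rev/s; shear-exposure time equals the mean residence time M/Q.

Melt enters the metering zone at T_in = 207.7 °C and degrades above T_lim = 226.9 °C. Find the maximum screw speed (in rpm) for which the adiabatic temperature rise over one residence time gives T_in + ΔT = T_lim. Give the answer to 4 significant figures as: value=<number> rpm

value=20.66 rpm

Convert throughput: Q = 81.6 kg/h = 81.6/3600 = 0.0226667 kg/s
Mean residence time: t_res = M/Q_s = 9.72 kg / 0.0226667 kg/s = 428.824 s
Geometry in SI: D = 143.9 mm → 0.1439 m, h = 9.62 mm → 0.00962 m
Allowable rise: ΔT_a = T_lim − T_in = 226.9 − 207.7 = 19.2 K
Invert ΔT = ηγ̇²t_res/(ρcp) for γ̇: γ̇_max² = ΔT_a ρ cp / (η t_res) = 19.2·1208·2183 / (451·428.824) = 261.798 s⁻²
γ̇_max = √261.798 = 16.1802 s⁻¹
N_max = γ̇_max·h / (π·D) = 16.1802 · 0.00962 / (π · 0.1439) = 0.344309 rev/s = 20.6585 rpm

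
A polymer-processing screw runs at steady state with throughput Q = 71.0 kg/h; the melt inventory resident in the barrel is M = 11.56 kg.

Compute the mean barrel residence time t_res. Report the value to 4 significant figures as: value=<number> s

Convert throughput: Q = 71.0 kg/h = 71.0/3600 = 0.0197222 kg/s
t_res = M / Q_s = 11.56 / 0.0197222 = 586.141 s

value=586.1 s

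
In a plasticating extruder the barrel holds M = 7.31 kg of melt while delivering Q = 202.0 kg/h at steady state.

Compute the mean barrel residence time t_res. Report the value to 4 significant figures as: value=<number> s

value=130.3 s

Throughput in SI: Q_s = 202.0 kg/h ÷ 3600 s/h = 0.0561111 kg/s
t_res = M / Q_s = 7.31 ÷ 0.0561111 = 130.277 s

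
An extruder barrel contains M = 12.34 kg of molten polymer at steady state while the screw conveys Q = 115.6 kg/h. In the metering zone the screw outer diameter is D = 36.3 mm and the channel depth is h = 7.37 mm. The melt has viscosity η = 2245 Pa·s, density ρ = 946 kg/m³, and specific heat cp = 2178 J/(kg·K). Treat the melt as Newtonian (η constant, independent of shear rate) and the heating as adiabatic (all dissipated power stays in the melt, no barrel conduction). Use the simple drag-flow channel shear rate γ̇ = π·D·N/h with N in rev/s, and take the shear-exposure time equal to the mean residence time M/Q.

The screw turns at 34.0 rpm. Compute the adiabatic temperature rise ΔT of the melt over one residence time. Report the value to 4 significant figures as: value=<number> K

value=32.19 K

Q_s = Q / 3600 = 115.6 / 3600 = 0.0321111 kg/s
Mean residence time: t_res = M/Q_s = 12.34 kg / 0.0321111 kg/s = 384.291 s
Convert to SI: D = 0.0363 m, h = 0.00737 m, N = 34.0/60 = 0.566667 rev/s
γ̇ = π·D·N / h = π · 0.0363 · 0.566667 / 0.00737 = 8.76833 s⁻¹
ΔT = η·γ̇²·t_res/(ρ·cp) = [2245 × 8.76833² × 384.291] / [946 × 2178] = 32.1929 K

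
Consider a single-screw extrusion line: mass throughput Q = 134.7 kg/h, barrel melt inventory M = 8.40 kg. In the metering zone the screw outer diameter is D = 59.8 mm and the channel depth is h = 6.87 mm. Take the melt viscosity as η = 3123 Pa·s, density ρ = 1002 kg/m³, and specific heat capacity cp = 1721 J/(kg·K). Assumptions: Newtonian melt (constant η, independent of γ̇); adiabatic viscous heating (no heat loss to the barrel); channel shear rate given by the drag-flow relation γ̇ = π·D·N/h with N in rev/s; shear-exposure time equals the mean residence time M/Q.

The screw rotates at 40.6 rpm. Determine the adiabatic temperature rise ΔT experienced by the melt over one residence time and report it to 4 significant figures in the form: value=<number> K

value=139.2 K

Throughput in SI: Q_s = 134.7 kg/h ÷ 3600 s/h = 0.0374167 kg/s
t_res = M / Q_s = 8.40 ÷ 0.0374167 = 224.499 s
Convert to SI: D = 0.0598 m, h = 0.00687 m, N = 40.6/60 = 0.676667 rev/s
Shear rate: γ̇ = πDN/h = π·0.0598·0.676667/0.00687 = 18.5041 s⁻¹
ΔT = η·γ̇²·t_res/(ρ·cp) = [3123 × 18.5041² × 224.499] / [1002 × 1721] = 139.212 K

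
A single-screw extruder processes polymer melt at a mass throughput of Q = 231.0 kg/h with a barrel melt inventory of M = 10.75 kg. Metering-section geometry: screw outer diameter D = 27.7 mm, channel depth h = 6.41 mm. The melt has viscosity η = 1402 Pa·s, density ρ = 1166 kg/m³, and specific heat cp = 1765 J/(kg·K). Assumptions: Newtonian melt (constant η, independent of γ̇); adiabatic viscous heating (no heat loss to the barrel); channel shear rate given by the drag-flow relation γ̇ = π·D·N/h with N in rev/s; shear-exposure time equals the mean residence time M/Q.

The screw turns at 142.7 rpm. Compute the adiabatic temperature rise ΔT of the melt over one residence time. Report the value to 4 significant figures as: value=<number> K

Q_s = Q / 3600 = 231.0 / 3600 = 0.0641667 kg/s
Mean residence time: t_res = M/Q_s = 10.75 kg / 0.0641667 kg/s = 167.532 s
Geometry in metres: D = 27.7 mm → 0.0277 m, h = 6.41 mm → 0.00641 m; screw speed N = 142.7 rpm = 2.37833 rev/s
Shear rate: γ̇ = πDN/h = π·0.0277·2.37833/0.00641 = 32.2882 s⁻¹
ΔT = η·γ̇²·t_res/(ρ·cp) = [1402 × 32.2882² × 167.532] / [1166 × 1765] = 118.985 K

value=119.0 K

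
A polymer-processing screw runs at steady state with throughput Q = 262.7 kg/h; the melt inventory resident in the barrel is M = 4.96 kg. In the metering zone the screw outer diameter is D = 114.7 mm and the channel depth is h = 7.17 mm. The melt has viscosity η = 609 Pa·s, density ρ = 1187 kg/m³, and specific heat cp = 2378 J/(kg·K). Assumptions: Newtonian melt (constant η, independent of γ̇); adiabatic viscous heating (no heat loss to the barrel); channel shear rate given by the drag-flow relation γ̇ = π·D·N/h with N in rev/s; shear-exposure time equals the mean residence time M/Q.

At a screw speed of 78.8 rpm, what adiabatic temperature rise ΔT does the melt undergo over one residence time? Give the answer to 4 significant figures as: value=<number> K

value=63.89 K

Throughput in SI: Q_s = 262.7 kg/h ÷ 3600 s/h = 0.0729722 kg/s
t_res = M / Q_s = 4.96 ÷ 0.0729722 = 67.9711 s
Convert to SI: D = 0.1147 m, h = 0.00717 m, N = 78.8/60 = 1.31333 rev/s
γ̇ = π D N / h = (π)(0.1147)(1.31333) / 0.00717 = 66.0038 s⁻¹
ΔT = η·γ̇²·t_res/(ρ·cp) = [609 × 66.0038² × 67.9711] / [1187 × 2378] = 63.8877 K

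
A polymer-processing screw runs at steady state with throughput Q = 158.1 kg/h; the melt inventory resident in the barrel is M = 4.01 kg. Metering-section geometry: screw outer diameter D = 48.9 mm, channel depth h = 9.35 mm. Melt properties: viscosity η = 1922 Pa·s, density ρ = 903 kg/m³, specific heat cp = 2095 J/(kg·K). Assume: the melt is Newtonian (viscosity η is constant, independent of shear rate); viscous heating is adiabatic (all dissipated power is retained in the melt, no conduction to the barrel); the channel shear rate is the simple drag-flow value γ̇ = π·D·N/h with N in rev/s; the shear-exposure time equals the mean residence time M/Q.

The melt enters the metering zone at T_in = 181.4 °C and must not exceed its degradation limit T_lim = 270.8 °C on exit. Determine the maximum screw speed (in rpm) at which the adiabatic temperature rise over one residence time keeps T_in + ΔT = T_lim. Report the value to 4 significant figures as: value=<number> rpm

value=113.4 rpm

Q_s = Q / 3600 = 158.1 / 3600 = 0.0439167 kg/s
t_res = M / Q_s = 4.01 ÷ 0.0439167 = 91.3093 s
Convert to metres: D = 0.0489 m, h = 0.00935 m
ΔT_a = T_lim − T_in = 270.8 °C − 181.4 °C = 89.4 K
γ̇_max² = ΔT_a·ρ·cp/(η·t_res) = 89.4·903·2095/(1922·91.3093) = 963.698 s⁻²
Take the square root: γ̇_max = √(963.698) = 31.0435 s⁻¹
N_max = γ̇_max·h / (π·D) = 31.0435 · 0.00935 / (π · 0.0489) = 1.8894 rev/s = 113.364 rpm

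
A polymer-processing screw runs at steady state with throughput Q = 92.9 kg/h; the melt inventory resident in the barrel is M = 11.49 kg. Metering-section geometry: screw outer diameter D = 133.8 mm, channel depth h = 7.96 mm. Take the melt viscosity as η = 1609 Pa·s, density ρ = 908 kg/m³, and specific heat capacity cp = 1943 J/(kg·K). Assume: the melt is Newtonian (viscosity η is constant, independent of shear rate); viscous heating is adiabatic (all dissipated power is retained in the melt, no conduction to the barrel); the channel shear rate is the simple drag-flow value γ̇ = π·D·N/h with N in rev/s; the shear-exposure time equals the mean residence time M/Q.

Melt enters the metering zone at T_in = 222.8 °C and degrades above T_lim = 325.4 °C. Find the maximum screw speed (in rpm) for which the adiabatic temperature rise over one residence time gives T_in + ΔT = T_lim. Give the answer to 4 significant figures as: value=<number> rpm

Q_s = Q / 3600 = 92.9 / 3600 = 0.0258056 kg/s
t_res = M / Q_s = 11.49 ÷ 0.0258056 = 445.253 s
D = 133.8 mm = 0.1338 m;  h = 7.96 mm = 0.00796 m
ΔT_a = T_lim − T_in = 325.4 °C − 222.8 °C = 102.6 K
Invert ΔT = ηγ̇²t_res/(ρcp) for γ̇: γ̇_max² = ΔT_a ρ cp / (η t_res) = 102.6·908·1943 / (1609·445.253) = 252.664 s⁻²
Take the square root: γ̇_max = √(252.664) = 15.8954 s⁻¹
N_max = γ̇_max·h / (π·D) = 15.8954 · 0.00796 / (π · 0.1338) = 0.301008 rev/s = 18.0605 rpm

value=18.06 rpm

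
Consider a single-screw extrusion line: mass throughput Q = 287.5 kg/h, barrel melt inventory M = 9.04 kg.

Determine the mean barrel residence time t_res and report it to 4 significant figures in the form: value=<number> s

value=113.2 s

Convert throughput: Q = 287.5 kg/h = 287.5/3600 = 0.0798611 kg/s
Mean residence time: t_res = M/Q_s = 9.04 kg / 0.0798611 kg/s = 113.197 s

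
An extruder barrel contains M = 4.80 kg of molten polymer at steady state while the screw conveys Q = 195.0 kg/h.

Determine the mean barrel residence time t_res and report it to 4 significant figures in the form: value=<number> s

Q_s = Q / 3600 = 195.0 / 3600 = 0.0541667 kg/s
Mean residence time: t_res = M/Q_s = 4.80 kg / 0.0541667 kg/s = 88.6154 s

value=88.62 s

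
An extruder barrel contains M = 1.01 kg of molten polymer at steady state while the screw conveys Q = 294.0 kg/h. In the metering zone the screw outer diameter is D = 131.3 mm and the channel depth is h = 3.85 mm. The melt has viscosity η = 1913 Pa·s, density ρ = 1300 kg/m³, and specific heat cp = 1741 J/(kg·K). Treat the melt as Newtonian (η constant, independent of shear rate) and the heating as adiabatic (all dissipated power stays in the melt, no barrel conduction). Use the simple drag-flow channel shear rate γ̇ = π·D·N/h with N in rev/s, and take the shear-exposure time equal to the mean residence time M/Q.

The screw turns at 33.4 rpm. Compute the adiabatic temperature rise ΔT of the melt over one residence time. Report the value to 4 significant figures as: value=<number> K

Q_s = Q / 3600 = 294.0 / 3600 = 0.0816667 kg/s
Mean residence time: t_res = M/Q_s = 1.01 kg / 0.0816667 kg/s = 12.3673 s
Convert to SI: D = 0.1313 m, h = 0.00385 m, N = 33.4/60 = 0.556667 rev/s
Shear rate: γ̇ = πDN/h = π·0.1313·0.556667/0.00385 = 59.6416 s⁻¹
ΔT = η·γ̇²·t_res/(ρ·cp) = [1913 × 59.6416² × 12.3673] / [1300 × 1741] = 37.1833 K

value=37.18 K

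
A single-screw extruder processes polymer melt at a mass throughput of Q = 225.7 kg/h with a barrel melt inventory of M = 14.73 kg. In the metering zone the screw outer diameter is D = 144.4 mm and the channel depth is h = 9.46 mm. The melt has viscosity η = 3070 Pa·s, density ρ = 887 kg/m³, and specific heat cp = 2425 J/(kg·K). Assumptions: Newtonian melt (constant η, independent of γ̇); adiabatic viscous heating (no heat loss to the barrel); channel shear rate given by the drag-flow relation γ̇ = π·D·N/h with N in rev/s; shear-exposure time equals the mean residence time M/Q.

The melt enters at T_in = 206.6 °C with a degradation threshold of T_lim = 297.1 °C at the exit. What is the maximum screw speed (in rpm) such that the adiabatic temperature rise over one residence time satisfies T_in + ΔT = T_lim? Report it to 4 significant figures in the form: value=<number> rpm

Throughput in SI: Q_s = 225.7 kg/h ÷ 3600 s/h = 0.0626944 kg/s
t_res = M / Q_s = 14.73 ÷ 0.0626944 = 234.949 s
Convert to metres: D = 0.1444 m, h = 0.00946 m
ΔT_a = T_lim − T_in = 297.1 − 206.6 = 90.5 K
Invert ΔT = ηγ̇²t_res/(ρcp) for γ̇: γ̇_max² = ΔT_a ρ cp / (η t_res) = 90.5·887·2425 / (3070·234.949) = 269.881 s⁻²
γ̇_max = sqrt(269.881) = 16.428 s⁻¹
Solve γ̇ = πDN/h for N: N_max = γ̇_max·h/(π·D) = 16.428 × 0.00946 / (π × 0.1444) = 0.342578 rev/s = 20.5547 rpm

value=20.55 rpm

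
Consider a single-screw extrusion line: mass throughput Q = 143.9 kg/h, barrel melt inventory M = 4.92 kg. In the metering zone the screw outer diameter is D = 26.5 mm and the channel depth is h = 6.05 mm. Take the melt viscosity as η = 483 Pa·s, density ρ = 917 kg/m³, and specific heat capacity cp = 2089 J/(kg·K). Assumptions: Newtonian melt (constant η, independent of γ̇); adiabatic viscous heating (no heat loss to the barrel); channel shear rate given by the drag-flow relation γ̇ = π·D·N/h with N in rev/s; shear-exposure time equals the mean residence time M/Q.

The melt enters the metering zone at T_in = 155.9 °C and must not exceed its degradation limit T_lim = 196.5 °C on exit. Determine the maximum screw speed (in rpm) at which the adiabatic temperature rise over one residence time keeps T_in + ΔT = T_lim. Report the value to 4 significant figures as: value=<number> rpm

value=157.7 rpm

Throughput in SI: Q_s = 143.9 kg/h ÷ 3600 s/h = 0.0399722 kg/s
Mean residence time: t_res = M/Q_s = 4.92 kg / 0.0399722 kg/s = 123.085 s
Convert to metres: D = 0.0265 m, h = 0.00605 m
ΔT_a = T_lim − T_in = 196.5 °C − 155.9 °C = 40.6 K
Invert ΔT = ηγ̇²t_res/(ρcp) for γ̇: γ̇_max² = ΔT_a ρ cp / (η t_res) = 40.6·917·2089 / (483·123.085) = 1308.22 s⁻²
γ̇_max = sqrt(1308.22) = 36.1693 s⁻¹
N_max = γ̇_max h / (πD) = 36.1693·0.00605/(π·0.0265) = 2.62845 rev/s → ×60 = 157.707 rpm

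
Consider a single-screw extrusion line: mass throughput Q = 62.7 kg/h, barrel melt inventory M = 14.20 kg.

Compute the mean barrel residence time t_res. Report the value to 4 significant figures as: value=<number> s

Convert throughput: Q = 62.7 kg/h = 62.7/3600 = 0.0174167 kg/s
Mean residence time: t_res = M/Q_s = 14.20 kg / 0.0174167 kg/s = 815.311 s

value=815.3 s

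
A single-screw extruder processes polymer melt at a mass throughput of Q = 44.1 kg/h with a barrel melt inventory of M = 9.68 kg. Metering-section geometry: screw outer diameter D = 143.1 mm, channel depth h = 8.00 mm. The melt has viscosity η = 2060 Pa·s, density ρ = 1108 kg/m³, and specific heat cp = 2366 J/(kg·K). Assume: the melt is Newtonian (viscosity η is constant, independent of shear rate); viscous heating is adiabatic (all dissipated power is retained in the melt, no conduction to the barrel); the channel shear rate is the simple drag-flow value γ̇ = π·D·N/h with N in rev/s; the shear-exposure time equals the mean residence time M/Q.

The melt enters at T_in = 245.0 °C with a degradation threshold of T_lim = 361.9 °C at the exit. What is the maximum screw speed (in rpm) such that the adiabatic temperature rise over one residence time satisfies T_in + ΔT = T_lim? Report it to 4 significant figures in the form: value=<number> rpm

value=14.65 rpm

Convert throughput: Q = 44.1 kg/h = 44.1/3600 = 0.01225 kg/s
t_res = M / Q_s = 9.68 / 0.01225 = 790.204 s
Geometry in SI: D = 143.1 mm → 0.1431 m, h = 8.00 mm → 0.008 m
ΔT_a = T_lim − T_in = 361.9 °C − 245.0 °C = 116.9 K
γ̇_max² = ΔT_a·ρ·cp/(η·t_res) = 116.9·1108·2366/(2060·790.204) = 188.262 s⁻²
Take the square root: γ̇_max = √(188.262) = 13.7209 s⁻¹
N_max = γ̇_max h / (πD) = 13.7209·0.008/(π·0.1431) = 0.244164 rev/s → ×60 = 14.6498 rpm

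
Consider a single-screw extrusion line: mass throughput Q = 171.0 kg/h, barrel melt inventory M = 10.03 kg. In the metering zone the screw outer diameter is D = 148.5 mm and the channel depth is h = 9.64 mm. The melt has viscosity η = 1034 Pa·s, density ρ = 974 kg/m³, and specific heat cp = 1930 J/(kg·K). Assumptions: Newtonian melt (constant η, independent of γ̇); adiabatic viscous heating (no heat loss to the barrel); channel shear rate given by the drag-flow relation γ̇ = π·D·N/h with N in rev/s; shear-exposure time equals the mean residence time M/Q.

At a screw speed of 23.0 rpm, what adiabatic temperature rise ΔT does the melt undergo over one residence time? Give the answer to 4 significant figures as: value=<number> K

Throughput in SI: Q_s = 171.0 kg/h ÷ 3600 s/h = 0.0475 kg/s
Mean residence time: t_res = M/Q_s = 10.03 kg / 0.0475 kg/s = 211.158 s
Convert to SI: D = 0.1485 m, h = 0.00964 m, N = 23.0/60 = 0.383333 rev/s
Shear rate: γ̇ = πDN/h = π·0.1485·0.383333/0.00964 = 18.5514 s⁻¹
ΔT = η·γ̇²·t_res/(ρ·cp) = [1034 × 18.5514² × 211.158] / [974 × 1930] = 39.9727 K

value=39.97 K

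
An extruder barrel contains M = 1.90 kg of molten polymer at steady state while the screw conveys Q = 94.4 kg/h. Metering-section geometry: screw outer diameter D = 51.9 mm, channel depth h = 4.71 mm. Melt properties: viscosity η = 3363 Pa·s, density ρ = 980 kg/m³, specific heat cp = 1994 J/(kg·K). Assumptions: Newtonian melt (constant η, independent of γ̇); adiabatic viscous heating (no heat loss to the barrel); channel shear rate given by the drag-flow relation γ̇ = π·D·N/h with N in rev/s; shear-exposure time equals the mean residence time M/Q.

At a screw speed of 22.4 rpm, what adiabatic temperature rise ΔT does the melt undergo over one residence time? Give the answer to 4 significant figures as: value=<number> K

value=20.83 K

Convert throughput: Q = 94.4 kg/h = 94.4/3600 = 0.0262222 kg/s
t_res = M / Q_s = 1.90 ÷ 0.0262222 = 72.4576 s
D = 51.9 mm = 0.0519 m;  h = 4.71 mm = 0.00471 m;  N = 22.4 rpm / 60 = 0.373333 rev/s
Shear rate: γ̇ = πDN/h = π·0.0519·0.373333/0.00471 = 12.9239 s⁻¹
Adiabatic rise: ΔT = η γ̇² t_res / (ρ cp) = 3363·(12.9239)²·72.4576 / (980·1994) = 20.8279 K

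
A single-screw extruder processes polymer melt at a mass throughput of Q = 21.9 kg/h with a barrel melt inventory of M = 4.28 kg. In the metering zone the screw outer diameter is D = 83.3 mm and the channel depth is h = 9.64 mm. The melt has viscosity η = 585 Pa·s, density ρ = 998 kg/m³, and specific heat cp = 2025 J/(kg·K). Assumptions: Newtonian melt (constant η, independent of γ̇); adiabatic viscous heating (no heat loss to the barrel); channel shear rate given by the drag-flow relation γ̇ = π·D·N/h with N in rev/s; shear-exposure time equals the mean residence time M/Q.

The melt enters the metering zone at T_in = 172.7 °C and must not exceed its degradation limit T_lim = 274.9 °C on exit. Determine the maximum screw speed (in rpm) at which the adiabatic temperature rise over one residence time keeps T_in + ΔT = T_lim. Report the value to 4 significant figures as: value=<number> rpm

value=49.51 rpm

Q_s = Q / 3600 = 21.9 / 3600 = 0.00608333 kg/s
t_res = M / Q_s = 4.28 / 0.00608333 = 703.562 s
Geometry in SI: D = 83.3 mm → 0.0833 m, h = 9.64 mm → 0.00964 m
ΔT_a = T_lim − T_in = 274.9 °C − 172.7 °C = 102.2 K
Invert ΔT = ηγ̇²t_res/(ρcp) for γ̇: γ̇_max² = ΔT_a ρ cp / (η t_res) = 102.2·998·2025 / (585·703.562) = 501.821 s⁻²
γ̇_max = √501.821 = 22.4014 s⁻¹
N_max = γ̇_max h / (πD) = 22.4014·0.00964/(π·0.0833) = 0.825195 rev/s → ×60 = 49.5117 rpm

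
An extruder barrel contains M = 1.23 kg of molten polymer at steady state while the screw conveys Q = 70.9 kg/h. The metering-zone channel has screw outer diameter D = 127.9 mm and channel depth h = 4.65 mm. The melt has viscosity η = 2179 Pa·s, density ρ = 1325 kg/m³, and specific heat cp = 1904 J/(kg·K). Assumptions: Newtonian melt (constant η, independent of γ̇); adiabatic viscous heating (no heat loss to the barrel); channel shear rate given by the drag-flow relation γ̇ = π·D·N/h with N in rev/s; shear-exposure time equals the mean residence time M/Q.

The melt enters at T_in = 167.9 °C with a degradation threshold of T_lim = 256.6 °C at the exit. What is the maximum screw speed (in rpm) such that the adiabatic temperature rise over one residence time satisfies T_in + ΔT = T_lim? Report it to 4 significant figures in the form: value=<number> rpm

Convert throughput: Q = 70.9 kg/h = 70.9/3600 = 0.0196944 kg/s
t_res = M / Q_s = 1.23 ÷ 0.0196944 = 62.4542 s
Convert to metres: D = 0.1279 m, h = 0.00465 m
Allowable rise: ΔT_a = T_lim − T_in = 256.6 − 167.9 = 88.7 K
Invert ΔT = ηγ̇²t_res/(ρcp) for γ̇: γ̇_max² = ΔT_a ρ cp / (η t_res) = 88.7·1325·1904 / (2179·62.4542) = 1644.33 s⁻²
Take the square root: γ̇_max = √(1644.33) = 40.5503 s⁻¹
Solve γ̇ = πDN/h for N: N_max = γ̇_max·h/(π·D) = 40.5503 × 0.00465 / (π × 0.1279) = 0.469274 rev/s = 28.1564 rpm

value=28.16 rpm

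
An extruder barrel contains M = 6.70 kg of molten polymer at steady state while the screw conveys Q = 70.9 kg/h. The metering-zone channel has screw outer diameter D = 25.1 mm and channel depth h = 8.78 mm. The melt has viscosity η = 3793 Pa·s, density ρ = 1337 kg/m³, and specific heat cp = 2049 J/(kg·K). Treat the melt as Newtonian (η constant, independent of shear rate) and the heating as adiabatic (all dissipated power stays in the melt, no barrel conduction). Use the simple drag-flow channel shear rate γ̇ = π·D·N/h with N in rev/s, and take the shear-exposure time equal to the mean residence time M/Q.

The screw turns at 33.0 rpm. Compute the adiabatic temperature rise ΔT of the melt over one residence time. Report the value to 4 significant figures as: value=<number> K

value=11.49 K

Q_s = Q / 3600 = 70.9 / 3600 = 0.0196944 kg/s
t_res = M / Q_s = 6.70 ÷ 0.0196944 = 340.197 s
Convert to SI: D = 0.0251 m, h = 0.00878 m, N = 33.0/60 = 0.55 rev/s
Shear rate: γ̇ = πDN/h = π·0.0251·0.55/0.00878 = 4.9396 s⁻¹
ΔT = η·γ̇²·t_res/(ρ·cp) = [3793 × 4.9396² × 340.197] / [1337 × 2049] = 11.4928 K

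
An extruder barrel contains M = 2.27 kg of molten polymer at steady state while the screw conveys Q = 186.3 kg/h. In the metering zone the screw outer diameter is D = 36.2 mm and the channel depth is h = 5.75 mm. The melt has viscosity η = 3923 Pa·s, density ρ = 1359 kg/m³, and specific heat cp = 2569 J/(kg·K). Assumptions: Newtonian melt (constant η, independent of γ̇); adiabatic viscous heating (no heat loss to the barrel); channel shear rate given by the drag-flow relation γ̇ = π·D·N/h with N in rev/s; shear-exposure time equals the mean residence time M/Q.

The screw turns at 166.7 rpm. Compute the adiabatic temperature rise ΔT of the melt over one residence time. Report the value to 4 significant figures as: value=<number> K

Q_s = Q / 3600 = 186.3 / 3600 = 0.05175 kg/s
t_res = M / Q_s = 2.27 ÷ 0.05175 = 43.8647 s
Convert to SI: D = 0.0362 m, h = 0.00575 m, N = 166.7/60 = 2.77833 rev/s
γ̇ = π·D·N / h = π · 0.0362 · 2.77833 / 0.00575 = 54.9509 s⁻¹
Adiabatic rise: ΔT = η γ̇² t_res / (ρ cp) = 3923·(54.9509)²·43.8647 / (1359·2569) = 148.833 K

value=148.8 K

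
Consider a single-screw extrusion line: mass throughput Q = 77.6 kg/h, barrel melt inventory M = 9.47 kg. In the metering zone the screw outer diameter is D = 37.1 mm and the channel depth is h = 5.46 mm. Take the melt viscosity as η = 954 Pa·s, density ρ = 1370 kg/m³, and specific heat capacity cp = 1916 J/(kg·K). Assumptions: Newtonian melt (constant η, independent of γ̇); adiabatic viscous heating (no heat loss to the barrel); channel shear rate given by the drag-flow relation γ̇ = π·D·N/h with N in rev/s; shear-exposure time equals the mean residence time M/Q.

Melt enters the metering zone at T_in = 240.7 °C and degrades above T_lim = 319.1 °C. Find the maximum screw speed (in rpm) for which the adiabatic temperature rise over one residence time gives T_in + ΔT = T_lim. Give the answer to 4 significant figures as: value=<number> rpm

Q_s = Q / 3600 = 77.6 / 3600 = 0.0215556 kg/s
t_res = M / Q_s = 9.47 ÷ 0.0215556 = 439.33 s
Convert to metres: D = 0.0371 m, h = 0.00546 m
ΔT_a = T_lim − T_in = 319.1 − 240.7 = 78.4 K
γ̇_max² = ΔT_a·ρ·cp/(η·t_res) = 78.4·1370·1916/(954·439.33) = 491.013 s⁻²
Take the square root: γ̇_max = √(491.013) = 22.1588 s⁻¹
Solve γ̇ = πDN/h for N: N_max = γ̇_max·h/(π·D) = 22.1588 × 0.00546 / (π × 0.0371) = 1.03804 rev/s = 62.2826 rpm

value=62.28 rpm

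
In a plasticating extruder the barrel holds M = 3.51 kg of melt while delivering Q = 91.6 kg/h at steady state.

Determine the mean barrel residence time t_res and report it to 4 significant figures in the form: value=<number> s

Throughput in SI: Q_s = 91.6 kg/h ÷ 3600 s/h = 0.0254444 kg/s
t_res = M / Q_s = 3.51 ÷ 0.0254444 = 137.948 s

value=137.9 s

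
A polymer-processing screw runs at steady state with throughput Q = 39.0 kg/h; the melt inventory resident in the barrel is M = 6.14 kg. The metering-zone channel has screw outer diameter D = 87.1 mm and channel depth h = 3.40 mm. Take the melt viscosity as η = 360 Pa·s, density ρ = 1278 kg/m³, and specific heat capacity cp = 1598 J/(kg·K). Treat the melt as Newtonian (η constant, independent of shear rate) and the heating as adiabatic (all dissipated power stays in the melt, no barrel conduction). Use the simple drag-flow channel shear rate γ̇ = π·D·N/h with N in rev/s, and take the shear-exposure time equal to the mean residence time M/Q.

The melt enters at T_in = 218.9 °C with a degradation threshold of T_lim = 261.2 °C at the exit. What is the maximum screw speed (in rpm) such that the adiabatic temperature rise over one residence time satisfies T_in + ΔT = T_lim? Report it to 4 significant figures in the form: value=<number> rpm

value=15.34 rpm

Throughput in SI: Q_s = 39.0 kg/h ÷ 3600 s/h = 0.0108333 kg/s
Mean residence time: t_res = M/Q_s = 6.14 kg / 0.0108333 kg/s = 566.769 s
Convert to metres: D = 0.0871 m, h = 0.0034 m
ΔT_a = T_lim − T_in = 261.2 − 218.9 = 42.3 K
Invert ΔT = ηγ̇²t_res/(ρcp) for γ̇: γ̇_max² = ΔT_a ρ cp / (η t_res) = 42.3·1278·1598 / (360·566.769) = 423.389 s⁻²
γ̇_max = sqrt(423.389) = 20.5764 s⁻¹
N_max = γ̇_max h / (πD) = 20.5764·0.0034/(π·0.0871) = 0.25567 rev/s → ×60 = 15.3402 rpm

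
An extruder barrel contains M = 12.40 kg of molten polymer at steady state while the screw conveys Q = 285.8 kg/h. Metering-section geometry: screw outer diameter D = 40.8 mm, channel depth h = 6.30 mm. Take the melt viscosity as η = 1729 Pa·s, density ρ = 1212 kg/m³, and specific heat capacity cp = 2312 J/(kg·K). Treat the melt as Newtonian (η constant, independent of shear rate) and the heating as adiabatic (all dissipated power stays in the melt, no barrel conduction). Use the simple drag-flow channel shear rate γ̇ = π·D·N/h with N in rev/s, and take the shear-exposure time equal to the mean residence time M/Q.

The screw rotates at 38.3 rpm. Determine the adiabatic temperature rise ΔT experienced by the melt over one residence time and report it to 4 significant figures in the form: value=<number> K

value=16.26 K

Throughput in SI: Q_s = 285.8 kg/h ÷ 3600 s/h = 0.0793889 kg/s
t_res = M / Q_s = 12.40 / 0.0793889 = 156.193 s
Convert to SI: D = 0.0408 m, h = 0.0063 m, N = 38.3/60 = 0.638333 rev/s
γ̇ = π D N / h = (π)(0.0408)(0.638333) / 0.0063 = 12.9872 s⁻¹
ΔT = η·γ̇²·t_res / (ρ·cp) = 1729 · (12.9872)² · 156.193 / (1212 · 2312) = 16.2555 K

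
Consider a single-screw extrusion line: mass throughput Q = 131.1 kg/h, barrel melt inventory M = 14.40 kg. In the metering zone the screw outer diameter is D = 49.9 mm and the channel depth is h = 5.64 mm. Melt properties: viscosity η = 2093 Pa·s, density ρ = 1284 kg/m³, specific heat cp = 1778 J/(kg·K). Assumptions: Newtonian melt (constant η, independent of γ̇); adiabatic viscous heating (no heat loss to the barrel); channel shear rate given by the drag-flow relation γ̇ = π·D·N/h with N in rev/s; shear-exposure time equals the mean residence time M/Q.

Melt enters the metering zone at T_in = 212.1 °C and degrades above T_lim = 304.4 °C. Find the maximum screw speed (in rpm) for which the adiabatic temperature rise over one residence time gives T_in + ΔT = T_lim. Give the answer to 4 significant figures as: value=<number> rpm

value=34.44 rpm

Q_s = Q / 3600 = 131.1 / 3600 = 0.0364167 kg/s
t_res = M / Q_s = 14.40 / 0.0364167 = 395.423 s
Convert to metres: D = 0.0499 m, h = 0.00564 m
Allowable rise: ΔT_a = T_lim − T_in = 304.4 − 212.1 = 92.3 K
γ̇_max² = ΔT_a·ρ·cp/(η·t_res) = 92.3·1284·1778/(2093·395.423) = 254.605 s⁻²
γ̇_max = √254.605 = 15.9563 s⁻¹
N_max = γ̇_max h / (πD) = 15.9563·0.00564/(π·0.0499) = 0.574066 rev/s → ×60 = 34.444 rpm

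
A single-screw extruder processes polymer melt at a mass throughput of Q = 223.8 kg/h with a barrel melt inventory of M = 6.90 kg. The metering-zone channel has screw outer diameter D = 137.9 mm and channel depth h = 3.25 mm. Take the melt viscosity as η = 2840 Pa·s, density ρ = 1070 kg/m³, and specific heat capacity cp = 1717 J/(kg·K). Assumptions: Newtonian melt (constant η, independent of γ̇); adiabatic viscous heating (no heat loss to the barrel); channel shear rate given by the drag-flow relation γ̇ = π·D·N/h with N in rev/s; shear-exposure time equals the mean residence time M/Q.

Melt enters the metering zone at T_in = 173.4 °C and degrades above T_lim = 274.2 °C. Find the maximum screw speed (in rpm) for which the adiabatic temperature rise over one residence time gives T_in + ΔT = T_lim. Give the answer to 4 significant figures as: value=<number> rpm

value=10.91 rpm

Convert throughput: Q = 223.8 kg/h = 223.8/3600 = 0.0621667 kg/s
t_res = M / Q_s = 6.90 / 0.0621667 = 110.992 s
Geometry in SI: D = 137.9 mm → 0.1379 m, h = 3.25 mm → 0.00325 m
ΔT_a = T_lim − T_in = 274.2 − 173.4 = 100.8 K
γ̇_max² = ΔT_a·ρ·cp / (η·t_res) = [100.8 × 1070 × 1717] / [2840 × 110.992] = 587.496 s⁻²
γ̇_max = sqrt(587.496) = 24.2383 s⁻¹
N_max = γ̇_max·h / (π·D) = 24.2383 · 0.00325 / (π · 0.1379) = 0.181833 rev/s = 10.91 rpm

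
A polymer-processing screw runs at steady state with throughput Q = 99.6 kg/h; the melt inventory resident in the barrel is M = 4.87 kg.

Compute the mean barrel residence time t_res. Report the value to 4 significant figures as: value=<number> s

Q_s = Q / 3600 = 99.6 / 3600 = 0.0276667 kg/s
Mean residence time: t_res = M/Q_s = 4.87 kg / 0.0276667 kg/s = 176.024 s

value=176.0 s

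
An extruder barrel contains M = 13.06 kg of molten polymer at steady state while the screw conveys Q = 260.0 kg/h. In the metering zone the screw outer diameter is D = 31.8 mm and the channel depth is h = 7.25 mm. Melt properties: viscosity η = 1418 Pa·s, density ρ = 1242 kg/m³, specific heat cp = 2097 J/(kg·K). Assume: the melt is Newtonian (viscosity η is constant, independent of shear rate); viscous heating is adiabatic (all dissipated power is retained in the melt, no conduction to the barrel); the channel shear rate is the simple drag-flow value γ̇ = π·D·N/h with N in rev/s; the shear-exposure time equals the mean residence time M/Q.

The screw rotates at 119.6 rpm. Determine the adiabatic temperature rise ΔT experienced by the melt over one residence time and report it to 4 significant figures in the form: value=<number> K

Convert throughput: Q = 260.0 kg/h = 260.0/3600 = 0.0722222 kg/s
t_res = M / Q_s = 13.06 / 0.0722222 = 180.831 s
Convert to SI: D = 0.0318 m, h = 0.00725 m, N = 119.6/60 = 1.99333 rev/s
γ̇ = π·D·N / h = π · 0.0318 · 1.99333 / 0.00725 = 27.4675 s⁻¹
ΔT = η·γ̇²·t_res / (ρ·cp) = 1418 · (27.4675)² · 180.831 / (1242 · 2097) = 74.2791 K

value=74.28 K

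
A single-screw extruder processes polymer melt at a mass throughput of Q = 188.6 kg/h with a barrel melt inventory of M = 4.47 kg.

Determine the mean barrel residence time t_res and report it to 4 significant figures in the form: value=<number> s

Convert throughput: Q = 188.6 kg/h = 188.6/3600 = 0.0523889 kg/s
Mean residence time: t_res = M/Q_s = 4.47 kg / 0.0523889 kg/s = 85.3234 s

value=85.32 s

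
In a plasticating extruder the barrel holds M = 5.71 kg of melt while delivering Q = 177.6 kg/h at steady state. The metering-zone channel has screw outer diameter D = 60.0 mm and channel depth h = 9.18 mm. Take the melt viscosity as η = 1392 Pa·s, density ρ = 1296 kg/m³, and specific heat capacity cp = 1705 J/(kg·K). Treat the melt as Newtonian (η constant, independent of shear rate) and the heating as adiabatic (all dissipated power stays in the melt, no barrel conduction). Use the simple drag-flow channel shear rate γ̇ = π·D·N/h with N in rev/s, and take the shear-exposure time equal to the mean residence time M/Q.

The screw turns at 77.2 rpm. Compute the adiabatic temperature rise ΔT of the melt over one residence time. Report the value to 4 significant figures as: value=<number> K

value=50.89 K

Throughput in SI: Q_s = 177.6 kg/h ÷ 3600 s/h = 0.0493333 kg/s
t_res = M / Q_s = 5.71 / 0.0493333 = 115.743 s
D = 60.0 mm = 0.06 m;  h = 9.18 mm = 0.00918 m;  N = 77.2 rpm / 60 = 1.28667 rev/s
γ̇ = π D N / h = (π)(0.06)(1.28667) / 0.00918 = 26.4195 s⁻¹
ΔT = η·γ̇²·t_res/(ρ·cp) = [1392 × 26.4195² × 115.743] / [1296 × 1705] = 50.8926 K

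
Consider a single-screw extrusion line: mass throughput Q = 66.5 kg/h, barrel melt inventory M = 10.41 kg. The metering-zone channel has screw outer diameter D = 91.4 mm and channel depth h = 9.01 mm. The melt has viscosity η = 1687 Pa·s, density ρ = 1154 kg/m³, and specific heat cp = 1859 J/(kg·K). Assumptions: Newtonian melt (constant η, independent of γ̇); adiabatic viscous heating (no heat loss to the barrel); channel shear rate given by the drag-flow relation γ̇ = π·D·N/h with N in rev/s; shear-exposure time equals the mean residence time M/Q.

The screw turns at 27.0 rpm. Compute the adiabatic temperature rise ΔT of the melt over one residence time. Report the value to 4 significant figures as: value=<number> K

value=91.14 K

Throughput in SI: Q_s = 66.5 kg/h ÷ 3600 s/h = 0.0184722 kg/s
t_res = M / Q_s = 10.41 / 0.0184722 = 563.549 s
Convert to SI: D = 0.0914 m, h = 0.00901 m, N = 27.0/60 = 0.45 rev/s
γ̇ = π D N / h = (π)(0.0914)(0.45) / 0.00901 = 14.3411 s⁻¹
ΔT = η·γ̇²·t_res/(ρ·cp) = [1687 × 14.3411² × 563.549] / [1154 × 1859] = 91.1442 K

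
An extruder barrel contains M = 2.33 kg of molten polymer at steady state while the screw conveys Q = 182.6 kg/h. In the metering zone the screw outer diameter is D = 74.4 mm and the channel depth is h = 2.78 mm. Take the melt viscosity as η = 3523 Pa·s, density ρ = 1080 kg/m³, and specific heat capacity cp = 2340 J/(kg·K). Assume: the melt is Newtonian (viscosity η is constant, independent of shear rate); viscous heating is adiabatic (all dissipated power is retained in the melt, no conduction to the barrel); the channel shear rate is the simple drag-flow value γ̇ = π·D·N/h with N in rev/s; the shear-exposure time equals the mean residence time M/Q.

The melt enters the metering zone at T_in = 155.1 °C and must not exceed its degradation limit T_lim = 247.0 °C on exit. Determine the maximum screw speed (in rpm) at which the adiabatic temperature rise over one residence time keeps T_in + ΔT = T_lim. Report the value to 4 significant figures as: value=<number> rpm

Q_s = Q / 3600 = 182.6 / 3600 = 0.0507222 kg/s
t_res = M / Q_s = 2.33 / 0.0507222 = 45.9365 s
Convert to metres: D = 0.0744 m, h = 0.00278 m
ΔT_a = T_lim − T_in = 247.0 − 155.1 = 91.9 K
γ̇_max² = ΔT_a·ρ·cp / (η·t_res) = [91.9 × 1080 × 2340] / [3523 × 45.9365] = 1435.11 s⁻²
Take the square root: γ̇_max = √(1435.11) = 37.8828 s⁻¹
N_max = γ̇_max·h / (π·D) = 37.8828 · 0.00278 / (π · 0.0744) = 0.450572 rev/s = 27.0343 rpm

value=27.03 rpm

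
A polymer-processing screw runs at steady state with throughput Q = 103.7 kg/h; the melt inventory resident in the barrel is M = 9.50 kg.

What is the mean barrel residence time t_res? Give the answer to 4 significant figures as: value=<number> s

value=329.8 s

Throughput in SI: Q_s = 103.7 kg/h ÷ 3600 s/h = 0.0288056 kg/s
t_res = M / Q_s = 9.50 / 0.0288056 = 329.797 s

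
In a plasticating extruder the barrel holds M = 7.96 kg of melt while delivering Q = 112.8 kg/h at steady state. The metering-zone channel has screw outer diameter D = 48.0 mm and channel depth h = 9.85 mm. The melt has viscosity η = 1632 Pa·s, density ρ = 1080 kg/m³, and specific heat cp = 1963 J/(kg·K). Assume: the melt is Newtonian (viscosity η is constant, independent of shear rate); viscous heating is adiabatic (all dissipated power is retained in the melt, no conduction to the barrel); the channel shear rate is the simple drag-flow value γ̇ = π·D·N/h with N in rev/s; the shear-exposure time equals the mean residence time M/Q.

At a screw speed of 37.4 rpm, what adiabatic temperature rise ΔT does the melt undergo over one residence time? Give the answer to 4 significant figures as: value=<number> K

value=17.81 K

Throughput in SI: Q_s = 112.8 kg/h ÷ 3600 s/h = 0.0313333 kg/s
Mean residence time: t_res = M/Q_s = 7.96 kg / 0.0313333 kg/s = 254.043 s
D = 48.0 mm = 0.048 m;  h = 9.85 mm = 0.00985 m;  N = 37.4 rpm / 60 = 0.623333 rev/s
Shear rate: γ̇ = πDN/h = π·0.048·0.623333/0.00985 = 9.54279 s⁻¹
ΔT = η·γ̇²·t_res/(ρ·cp) = [1632 × 9.54279² × 254.043] / [1080 × 1963] = 17.8087 K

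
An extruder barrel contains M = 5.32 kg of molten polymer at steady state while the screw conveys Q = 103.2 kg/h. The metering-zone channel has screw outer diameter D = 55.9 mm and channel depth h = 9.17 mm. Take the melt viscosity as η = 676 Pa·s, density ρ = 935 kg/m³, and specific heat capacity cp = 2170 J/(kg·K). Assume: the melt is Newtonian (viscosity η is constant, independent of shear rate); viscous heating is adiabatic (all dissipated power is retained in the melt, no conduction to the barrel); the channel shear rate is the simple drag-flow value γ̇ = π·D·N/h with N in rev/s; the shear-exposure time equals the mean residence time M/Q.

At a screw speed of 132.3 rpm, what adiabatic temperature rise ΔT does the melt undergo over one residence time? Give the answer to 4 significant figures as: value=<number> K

value=110.3 K

Throughput in SI: Q_s = 103.2 kg/h ÷ 3600 s/h = 0.0286667 kg/s
t_res = M / Q_s = 5.32 ÷ 0.0286667 = 185.581 s
Convert to SI: D = 0.0559 m, h = 0.00917 m, N = 132.3/60 = 2.205 rev/s
γ̇ = π D N / h = (π)(0.0559)(2.205) / 0.00917 = 42.228 s⁻¹
ΔT = η·γ̇²·t_res/(ρ·cp) = [676 × 42.228² × 185.581] / [935 × 2170] = 110.258 K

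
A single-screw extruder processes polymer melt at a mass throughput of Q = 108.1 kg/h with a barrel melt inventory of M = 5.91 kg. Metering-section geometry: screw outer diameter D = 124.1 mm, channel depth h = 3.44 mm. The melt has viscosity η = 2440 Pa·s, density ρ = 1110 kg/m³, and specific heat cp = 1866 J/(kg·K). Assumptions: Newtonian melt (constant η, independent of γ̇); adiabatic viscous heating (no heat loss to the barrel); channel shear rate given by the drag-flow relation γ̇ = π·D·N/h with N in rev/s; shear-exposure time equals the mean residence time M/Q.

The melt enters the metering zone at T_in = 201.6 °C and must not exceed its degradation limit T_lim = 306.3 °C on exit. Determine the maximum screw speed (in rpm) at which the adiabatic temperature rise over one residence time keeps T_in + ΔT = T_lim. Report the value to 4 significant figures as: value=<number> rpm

value=11.25 rpm

Throughput in SI: Q_s = 108.1 kg/h ÷ 3600 s/h = 0.0300278 kg/s
t_res = M / Q_s = 5.91 / 0.0300278 = 196.818 s
Geometry in SI: D = 124.1 mm → 0.1241 m, h = 3.44 mm → 0.00344 m
ΔT_a = T_lim − T_in = 306.3 °C − 201.6 °C = 104.7 K
Invert ΔT = ηγ̇²t_res/(ρcp) for γ̇: γ̇_max² = ΔT_a ρ cp / (η t_res) = 104.7·1110·1866 / (2440·196.818) = 451.572 s⁻²
γ̇_max = √451.572 = 21.2502 s⁻¹
N_max = γ̇_max h / (πD) = 21.2502·0.00344/(π·0.1241) = 0.1875 rev/s → ×60 = 11.25 rpm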